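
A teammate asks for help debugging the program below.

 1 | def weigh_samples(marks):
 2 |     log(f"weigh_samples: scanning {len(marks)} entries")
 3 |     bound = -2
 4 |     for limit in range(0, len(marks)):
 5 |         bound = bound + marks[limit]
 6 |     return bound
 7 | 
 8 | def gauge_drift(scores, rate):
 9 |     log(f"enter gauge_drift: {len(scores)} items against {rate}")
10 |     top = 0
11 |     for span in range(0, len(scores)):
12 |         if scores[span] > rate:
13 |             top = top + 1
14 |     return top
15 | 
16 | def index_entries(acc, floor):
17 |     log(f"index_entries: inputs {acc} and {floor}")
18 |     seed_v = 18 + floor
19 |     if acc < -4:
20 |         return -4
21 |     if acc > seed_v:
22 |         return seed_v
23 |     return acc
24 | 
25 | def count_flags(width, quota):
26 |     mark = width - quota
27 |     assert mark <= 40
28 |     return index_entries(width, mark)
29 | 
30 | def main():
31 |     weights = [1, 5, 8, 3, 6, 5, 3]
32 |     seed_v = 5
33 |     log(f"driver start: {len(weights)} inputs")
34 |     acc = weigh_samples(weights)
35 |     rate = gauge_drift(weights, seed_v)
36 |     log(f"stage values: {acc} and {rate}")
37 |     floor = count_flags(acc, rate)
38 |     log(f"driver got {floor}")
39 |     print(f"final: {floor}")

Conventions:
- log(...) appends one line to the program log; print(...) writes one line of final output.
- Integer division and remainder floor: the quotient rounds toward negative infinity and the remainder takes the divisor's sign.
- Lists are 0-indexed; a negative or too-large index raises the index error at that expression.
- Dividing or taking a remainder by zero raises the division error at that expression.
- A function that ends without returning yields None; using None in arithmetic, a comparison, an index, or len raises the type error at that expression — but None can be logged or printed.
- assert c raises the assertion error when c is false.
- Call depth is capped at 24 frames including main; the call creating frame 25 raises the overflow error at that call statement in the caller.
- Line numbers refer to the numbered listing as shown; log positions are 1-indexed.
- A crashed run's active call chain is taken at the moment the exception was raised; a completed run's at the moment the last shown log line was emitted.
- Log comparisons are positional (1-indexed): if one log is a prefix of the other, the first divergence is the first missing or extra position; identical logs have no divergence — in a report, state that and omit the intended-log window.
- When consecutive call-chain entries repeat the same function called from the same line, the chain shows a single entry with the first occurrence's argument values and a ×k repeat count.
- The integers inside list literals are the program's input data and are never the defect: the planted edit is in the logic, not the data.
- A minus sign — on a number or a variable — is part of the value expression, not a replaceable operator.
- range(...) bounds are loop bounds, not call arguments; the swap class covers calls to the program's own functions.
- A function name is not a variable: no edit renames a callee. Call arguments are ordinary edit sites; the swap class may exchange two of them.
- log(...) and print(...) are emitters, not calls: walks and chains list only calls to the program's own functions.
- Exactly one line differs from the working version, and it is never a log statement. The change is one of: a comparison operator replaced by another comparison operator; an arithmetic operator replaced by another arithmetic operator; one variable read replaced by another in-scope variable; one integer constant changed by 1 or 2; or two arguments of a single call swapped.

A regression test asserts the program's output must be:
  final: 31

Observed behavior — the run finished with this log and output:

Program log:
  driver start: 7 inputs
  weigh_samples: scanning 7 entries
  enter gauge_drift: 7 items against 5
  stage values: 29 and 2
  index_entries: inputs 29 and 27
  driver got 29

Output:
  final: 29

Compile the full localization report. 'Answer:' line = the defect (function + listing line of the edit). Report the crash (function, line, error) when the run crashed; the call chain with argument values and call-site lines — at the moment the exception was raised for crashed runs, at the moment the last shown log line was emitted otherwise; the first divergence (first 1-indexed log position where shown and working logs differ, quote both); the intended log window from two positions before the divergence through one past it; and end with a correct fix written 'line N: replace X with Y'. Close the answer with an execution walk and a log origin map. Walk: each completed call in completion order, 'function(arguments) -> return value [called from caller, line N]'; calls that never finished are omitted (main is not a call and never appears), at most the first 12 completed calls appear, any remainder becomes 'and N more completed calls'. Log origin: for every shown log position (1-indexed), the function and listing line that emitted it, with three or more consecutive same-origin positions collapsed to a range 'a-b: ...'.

Answer: the defect is in weigh_samples at line 3.
Core observation: The earliest visible damage is log position 4 — 'stage values: 29 and 2' rather than the intended 'stage values: 31 and 2'.
Call chain: main.
First divergence: position 4; shown 'stage values: 29 and 2' vs intended 'stage values: 31 and 2'.
Intended log window:
  2: weigh_samples: scanning 7 entries
  3: enter gauge_drift: 7 items against 5
  4: stage values: 31 and 2
  5: index_entries: inputs 31 and 29
Execution walk:
  weigh_samples([1, 5, 8, 3, 6, 5, 3]) -> 29  [called from main, line 34]
  gauge_drift([1, 5, 8, 3, 6, 5, 3], 5) -> 2  [called from main, line 35]
  index_entries(29, 27) -> 29  [called from count_flags, line 28]
  count_flags(29, 2) -> 29  [called from main, line 37]
Origin of each log line:
  1 — main, line 33
  2 — weigh_samples, line 2
  3 — gauge_drift, line 9
  4 — main, line 36
  5 — index_entries, line 17
  6 — main, line 38
A correct fix: line 3: replace `-2` with `0`.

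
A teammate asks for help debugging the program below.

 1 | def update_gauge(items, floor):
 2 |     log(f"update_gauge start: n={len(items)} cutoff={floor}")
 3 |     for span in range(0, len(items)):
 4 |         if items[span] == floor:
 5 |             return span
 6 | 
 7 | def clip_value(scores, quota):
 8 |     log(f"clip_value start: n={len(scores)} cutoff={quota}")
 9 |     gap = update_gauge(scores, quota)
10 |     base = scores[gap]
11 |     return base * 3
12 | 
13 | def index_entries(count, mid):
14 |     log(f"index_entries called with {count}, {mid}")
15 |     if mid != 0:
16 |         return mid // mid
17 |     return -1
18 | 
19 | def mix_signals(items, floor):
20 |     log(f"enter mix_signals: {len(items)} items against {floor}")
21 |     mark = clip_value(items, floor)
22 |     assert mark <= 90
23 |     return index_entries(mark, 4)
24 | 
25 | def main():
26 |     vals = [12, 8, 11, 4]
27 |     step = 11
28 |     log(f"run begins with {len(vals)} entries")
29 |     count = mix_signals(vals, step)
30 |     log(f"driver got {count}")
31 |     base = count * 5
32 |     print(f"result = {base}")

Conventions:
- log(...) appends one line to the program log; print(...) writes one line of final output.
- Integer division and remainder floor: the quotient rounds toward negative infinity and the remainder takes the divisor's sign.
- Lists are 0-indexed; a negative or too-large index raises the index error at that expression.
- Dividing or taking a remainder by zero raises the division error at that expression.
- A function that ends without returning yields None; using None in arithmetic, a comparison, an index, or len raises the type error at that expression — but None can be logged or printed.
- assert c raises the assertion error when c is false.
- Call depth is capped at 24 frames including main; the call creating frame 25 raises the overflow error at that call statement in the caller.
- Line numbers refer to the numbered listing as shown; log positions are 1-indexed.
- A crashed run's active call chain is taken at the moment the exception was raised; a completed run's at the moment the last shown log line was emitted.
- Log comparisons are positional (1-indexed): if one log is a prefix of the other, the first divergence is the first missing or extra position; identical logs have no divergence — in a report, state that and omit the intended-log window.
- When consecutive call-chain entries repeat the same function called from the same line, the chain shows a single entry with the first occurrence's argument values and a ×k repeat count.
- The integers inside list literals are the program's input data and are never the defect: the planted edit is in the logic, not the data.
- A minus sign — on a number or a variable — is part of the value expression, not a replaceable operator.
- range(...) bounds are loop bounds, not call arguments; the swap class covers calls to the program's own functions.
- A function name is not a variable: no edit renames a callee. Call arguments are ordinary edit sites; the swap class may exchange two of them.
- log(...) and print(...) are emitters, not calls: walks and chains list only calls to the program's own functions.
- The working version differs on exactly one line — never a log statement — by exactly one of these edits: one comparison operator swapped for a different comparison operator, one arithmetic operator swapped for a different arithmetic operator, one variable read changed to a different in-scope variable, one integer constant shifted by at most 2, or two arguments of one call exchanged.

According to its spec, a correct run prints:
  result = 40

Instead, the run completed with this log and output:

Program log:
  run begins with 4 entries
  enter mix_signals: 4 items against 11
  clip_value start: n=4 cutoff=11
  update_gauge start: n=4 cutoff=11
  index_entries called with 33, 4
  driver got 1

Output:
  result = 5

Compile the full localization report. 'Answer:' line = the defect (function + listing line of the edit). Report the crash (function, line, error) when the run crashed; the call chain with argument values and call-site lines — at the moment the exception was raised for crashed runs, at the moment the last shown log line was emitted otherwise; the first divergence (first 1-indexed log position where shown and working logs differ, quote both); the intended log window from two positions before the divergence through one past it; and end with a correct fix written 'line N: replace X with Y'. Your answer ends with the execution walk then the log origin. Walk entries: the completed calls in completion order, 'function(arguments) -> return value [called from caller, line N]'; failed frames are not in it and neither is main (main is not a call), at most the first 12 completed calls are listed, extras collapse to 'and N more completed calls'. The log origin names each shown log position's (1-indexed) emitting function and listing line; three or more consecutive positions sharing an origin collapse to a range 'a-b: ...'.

Answer: the defect is in index_entries at line 16.
Core observation: The log first diverges at position 6: the faulty run prints 'driver got 1' where the working version prints 'driver got 8'.
Call chain: main.
First divergence: at position 6 the run shows 'driver got 1' where the working version logs 'driver got 8'.
Intended log window:
  4: update_gauge start: n=4 cutoff=11
  5: index_entries called with 33, 4
  6: driver got 8
Execution walk:
  update_gauge([12, 8, 11, 4], 11) -> 2  [called from clip_value, line 9]
  clip_value([12, 8, 11, 4], 11) -> 33  [called from mix_signals, line 21]
  index_entries(33, 4) -> 1  [called from mix_signals, line 23]
  mix_signals([12, 8, 11, 4], 11) -> 1  [called from main, line 29]
Log origins:
  1: from main, line 28
  2: from mix_signals, line 20
  3: from clip_value, line 8
  4: from update_gauge, line 2
  5: from index_entries, line 14
  6: from main, line 30
A correct fix: line 16: replace `mid // mid` with `count // mid`.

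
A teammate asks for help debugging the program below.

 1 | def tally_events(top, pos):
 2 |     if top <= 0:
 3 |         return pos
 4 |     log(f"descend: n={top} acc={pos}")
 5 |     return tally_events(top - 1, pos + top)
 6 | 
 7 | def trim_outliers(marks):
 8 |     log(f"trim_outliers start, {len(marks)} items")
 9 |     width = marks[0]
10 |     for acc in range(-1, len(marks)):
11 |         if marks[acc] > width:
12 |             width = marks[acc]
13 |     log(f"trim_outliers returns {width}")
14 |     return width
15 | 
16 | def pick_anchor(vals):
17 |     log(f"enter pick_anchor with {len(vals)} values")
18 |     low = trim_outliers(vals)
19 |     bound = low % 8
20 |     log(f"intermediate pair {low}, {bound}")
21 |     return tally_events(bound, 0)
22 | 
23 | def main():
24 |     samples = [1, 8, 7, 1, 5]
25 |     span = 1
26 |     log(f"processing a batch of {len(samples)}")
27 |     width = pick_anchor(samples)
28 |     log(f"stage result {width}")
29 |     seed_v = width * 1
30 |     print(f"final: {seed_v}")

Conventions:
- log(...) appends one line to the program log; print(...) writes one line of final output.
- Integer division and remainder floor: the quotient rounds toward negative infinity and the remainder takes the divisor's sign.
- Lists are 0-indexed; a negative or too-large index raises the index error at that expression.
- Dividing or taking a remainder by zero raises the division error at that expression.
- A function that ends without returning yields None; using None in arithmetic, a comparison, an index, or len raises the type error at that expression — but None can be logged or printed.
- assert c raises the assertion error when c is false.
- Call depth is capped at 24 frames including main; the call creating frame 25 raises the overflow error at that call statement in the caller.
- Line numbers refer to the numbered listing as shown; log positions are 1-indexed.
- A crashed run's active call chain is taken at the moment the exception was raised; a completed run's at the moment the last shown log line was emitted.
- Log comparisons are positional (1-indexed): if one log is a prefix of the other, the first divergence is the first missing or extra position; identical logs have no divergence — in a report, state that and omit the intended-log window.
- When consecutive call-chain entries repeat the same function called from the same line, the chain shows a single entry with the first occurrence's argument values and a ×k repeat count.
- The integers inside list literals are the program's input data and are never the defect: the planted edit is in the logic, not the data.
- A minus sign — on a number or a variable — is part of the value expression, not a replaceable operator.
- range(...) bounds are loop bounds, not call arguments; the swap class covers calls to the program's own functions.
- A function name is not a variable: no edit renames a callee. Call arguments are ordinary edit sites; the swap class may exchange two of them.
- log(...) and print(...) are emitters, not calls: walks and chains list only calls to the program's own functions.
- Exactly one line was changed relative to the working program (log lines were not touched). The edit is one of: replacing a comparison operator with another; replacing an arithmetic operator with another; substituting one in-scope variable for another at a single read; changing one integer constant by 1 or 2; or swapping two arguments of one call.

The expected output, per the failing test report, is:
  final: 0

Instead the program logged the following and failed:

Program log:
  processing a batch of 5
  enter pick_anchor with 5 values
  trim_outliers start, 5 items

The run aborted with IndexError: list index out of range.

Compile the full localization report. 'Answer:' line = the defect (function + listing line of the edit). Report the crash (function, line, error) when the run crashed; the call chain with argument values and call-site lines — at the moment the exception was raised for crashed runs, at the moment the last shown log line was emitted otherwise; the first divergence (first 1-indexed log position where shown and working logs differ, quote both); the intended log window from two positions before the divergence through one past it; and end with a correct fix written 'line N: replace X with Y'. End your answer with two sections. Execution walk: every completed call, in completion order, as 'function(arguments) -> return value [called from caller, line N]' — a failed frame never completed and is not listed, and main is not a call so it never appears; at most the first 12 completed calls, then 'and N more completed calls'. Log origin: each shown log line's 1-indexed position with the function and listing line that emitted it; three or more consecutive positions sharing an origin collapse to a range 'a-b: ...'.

Answer: the defect is in trim_outliers at line 10.
Key observation: The shown log is a 3-line prefix of the intended one, whose next entry is 'trim_outliers returns 8'.
Crash: trim_outliers, line 11, IndexError.
Call chain: main -> pick_anchor([1, 8, 7, 1, 5]) (called at line 27) -> trim_outliers([1, 8, 7, 1, 5]) (called at line 18).
First divergence: position 4 (shown log ended at 3 lines; the working version continues: 'trim_outliers returns 8').
Intended log window:
  2: enter pick_anchor with 5 values
  3: trim_outliers start, 5 items
  4: trim_outliers returns 8
  5: intermediate pair 8, 0
Execution walk:
  (no call completed)
Origin of each log line:
  1: emitted by main (line 26)
  2: emitted by pick_anchor (line 17)
  3: emitted by trim_outliers (line 8)
A correct fix: line 10: replace `-1` with `1`.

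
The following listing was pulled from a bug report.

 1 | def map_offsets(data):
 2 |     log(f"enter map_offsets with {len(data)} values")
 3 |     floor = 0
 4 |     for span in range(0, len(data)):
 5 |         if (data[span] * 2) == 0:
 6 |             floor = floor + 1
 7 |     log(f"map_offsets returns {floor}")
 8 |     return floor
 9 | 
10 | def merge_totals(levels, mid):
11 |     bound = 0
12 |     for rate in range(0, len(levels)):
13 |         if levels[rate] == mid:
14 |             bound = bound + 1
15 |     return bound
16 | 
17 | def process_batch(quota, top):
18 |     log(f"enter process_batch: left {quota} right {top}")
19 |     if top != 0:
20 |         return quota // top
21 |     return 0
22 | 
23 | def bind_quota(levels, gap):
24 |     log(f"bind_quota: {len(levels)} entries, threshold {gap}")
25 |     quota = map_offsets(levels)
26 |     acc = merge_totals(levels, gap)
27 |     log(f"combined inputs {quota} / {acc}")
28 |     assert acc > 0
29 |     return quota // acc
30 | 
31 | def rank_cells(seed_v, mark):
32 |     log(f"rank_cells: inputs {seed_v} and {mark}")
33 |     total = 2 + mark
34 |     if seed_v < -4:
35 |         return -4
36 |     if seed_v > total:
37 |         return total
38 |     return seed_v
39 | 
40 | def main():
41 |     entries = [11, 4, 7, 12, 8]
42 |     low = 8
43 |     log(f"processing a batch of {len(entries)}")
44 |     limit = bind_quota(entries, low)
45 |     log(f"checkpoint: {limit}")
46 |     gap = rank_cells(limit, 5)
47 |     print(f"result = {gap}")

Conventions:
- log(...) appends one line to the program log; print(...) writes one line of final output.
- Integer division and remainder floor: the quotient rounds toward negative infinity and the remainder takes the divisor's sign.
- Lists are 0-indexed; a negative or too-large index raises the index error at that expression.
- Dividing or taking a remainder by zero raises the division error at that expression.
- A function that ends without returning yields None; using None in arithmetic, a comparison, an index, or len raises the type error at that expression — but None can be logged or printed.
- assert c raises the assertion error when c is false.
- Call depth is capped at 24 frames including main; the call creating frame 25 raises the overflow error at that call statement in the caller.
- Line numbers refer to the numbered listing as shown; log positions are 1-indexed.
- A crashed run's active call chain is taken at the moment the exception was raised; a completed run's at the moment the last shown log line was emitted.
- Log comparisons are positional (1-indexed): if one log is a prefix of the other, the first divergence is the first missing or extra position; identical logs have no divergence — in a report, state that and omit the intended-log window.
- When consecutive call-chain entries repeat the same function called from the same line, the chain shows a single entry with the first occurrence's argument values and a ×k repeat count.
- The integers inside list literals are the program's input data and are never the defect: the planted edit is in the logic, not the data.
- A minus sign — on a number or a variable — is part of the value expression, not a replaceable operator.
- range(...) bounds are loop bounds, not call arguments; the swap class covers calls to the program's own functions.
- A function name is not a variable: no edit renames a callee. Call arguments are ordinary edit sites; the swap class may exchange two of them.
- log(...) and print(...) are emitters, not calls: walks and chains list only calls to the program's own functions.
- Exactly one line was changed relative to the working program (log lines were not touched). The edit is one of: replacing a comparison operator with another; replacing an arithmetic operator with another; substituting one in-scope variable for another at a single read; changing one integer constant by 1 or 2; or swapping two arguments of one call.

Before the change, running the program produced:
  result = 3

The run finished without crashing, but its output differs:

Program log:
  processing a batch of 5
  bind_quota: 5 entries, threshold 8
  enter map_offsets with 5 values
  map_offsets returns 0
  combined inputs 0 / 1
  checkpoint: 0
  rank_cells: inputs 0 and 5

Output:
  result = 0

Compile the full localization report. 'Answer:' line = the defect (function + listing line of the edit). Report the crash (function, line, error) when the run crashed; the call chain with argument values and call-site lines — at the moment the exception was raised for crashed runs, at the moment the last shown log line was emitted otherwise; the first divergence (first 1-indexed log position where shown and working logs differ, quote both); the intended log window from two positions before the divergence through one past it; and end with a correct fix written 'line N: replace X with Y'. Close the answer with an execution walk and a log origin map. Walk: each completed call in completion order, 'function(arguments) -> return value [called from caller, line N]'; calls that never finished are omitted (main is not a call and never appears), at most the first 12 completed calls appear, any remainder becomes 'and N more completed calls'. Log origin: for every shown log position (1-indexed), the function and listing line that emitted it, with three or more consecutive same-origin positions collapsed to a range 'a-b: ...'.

Answer: the defect is in map_offsets at line 5.
Key fact: Log line 4 is where behavior first shows: 'map_offsets returns 0' appears instead of 'map_offsets returns 3'.
Call chain: main -> rank_cells(0, 5) (called at line 46).
First divergence: position 4 — the shown line 'map_offsets returns 0' should read 'map_offsets returns 3'.
Intended log window:
  2: bind_quota: 5 entries, threshold 8
  3: enter map_offsets with 5 values
  4: map_offsets returns 3
  5: combined inputs 3 / 1
Execution walk:
  map_offsets([11, 4, 7, 12, 8]) -> 0  [called from bind_quota, line 25]
  merge_totals([11, 4, 7, 12, 8], 8) -> 1  [called from bind_quota, line 26]
  bind_quota([11, 4, 7, 12, 8], 8) -> 0  [called from main, line 44]
  rank_cells(0, 5) -> 0  [called from main, line 46]
Log origins:
  1 — main, line 43
  2 — bind_quota, line 24
  3 — map_offsets, line 2
  4 — map_offsets, line 7
  5 — bind_quota, line 27
  6 — main, line 45
  7 — rank_cells, line 32
A correct fix: line 5: replace `*` with `%`.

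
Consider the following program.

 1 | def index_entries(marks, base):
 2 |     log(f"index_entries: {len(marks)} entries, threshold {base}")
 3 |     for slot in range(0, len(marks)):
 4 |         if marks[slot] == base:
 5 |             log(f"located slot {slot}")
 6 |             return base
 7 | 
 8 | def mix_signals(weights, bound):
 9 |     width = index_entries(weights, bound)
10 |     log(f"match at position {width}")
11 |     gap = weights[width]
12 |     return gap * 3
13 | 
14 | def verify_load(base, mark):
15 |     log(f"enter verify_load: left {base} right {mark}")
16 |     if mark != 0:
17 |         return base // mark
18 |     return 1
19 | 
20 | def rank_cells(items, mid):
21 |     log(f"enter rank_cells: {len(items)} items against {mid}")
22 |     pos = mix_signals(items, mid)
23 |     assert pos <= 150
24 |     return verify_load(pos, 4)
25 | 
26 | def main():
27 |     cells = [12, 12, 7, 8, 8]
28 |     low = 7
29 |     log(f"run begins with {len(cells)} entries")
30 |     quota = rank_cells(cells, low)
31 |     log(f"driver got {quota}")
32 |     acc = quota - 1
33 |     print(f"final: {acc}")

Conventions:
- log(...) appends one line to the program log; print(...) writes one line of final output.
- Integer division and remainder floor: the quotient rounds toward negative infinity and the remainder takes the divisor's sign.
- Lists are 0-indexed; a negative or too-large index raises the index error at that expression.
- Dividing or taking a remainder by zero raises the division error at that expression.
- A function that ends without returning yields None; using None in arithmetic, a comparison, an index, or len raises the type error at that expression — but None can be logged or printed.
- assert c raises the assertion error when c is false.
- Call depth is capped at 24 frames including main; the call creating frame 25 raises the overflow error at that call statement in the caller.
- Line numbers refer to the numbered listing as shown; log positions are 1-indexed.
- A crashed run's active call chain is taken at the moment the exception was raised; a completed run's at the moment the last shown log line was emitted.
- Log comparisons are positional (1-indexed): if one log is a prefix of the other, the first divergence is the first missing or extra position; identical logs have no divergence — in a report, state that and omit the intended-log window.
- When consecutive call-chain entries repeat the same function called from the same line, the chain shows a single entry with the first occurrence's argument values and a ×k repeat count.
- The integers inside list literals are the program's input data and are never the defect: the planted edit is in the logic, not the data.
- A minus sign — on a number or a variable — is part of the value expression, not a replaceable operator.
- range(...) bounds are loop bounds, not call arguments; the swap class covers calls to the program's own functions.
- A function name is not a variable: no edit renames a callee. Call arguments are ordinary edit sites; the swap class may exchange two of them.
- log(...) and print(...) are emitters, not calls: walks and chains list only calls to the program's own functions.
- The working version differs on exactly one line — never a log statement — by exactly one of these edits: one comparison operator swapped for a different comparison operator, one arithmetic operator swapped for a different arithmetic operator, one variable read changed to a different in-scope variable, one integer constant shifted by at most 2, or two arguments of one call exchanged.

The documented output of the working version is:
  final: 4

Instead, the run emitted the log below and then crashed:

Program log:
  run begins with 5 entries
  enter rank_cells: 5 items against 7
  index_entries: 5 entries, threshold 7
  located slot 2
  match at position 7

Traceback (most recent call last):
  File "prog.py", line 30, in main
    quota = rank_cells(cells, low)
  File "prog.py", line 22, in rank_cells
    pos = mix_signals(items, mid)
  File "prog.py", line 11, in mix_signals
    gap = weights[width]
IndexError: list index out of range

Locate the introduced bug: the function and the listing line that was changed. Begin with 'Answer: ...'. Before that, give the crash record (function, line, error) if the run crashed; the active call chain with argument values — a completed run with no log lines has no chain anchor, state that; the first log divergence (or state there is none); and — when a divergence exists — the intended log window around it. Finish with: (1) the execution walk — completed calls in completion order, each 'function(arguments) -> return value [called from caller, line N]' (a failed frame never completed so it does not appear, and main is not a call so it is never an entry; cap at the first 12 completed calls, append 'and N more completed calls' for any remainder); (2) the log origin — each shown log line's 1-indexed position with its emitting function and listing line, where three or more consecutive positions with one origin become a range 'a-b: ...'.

Answer: the defect is in index_entries at line 6.
Key observation: Everything matches until log position 5, which reads 'match at position 7' in place of 'match at position 2'.
Crash: mix_signals, line 11, IndexError.
Call chain: main -> rank_cells([12, 12, 7, 8, 8], 7) (called at line 30) -> mix_signals([12, 12, 7, 8, 8], 7) (called at line 22).
First divergence: position 5 — the shown line 'match at position 7' should read 'match at position 2'.
Intended log window:
  3: index_entries: 5 entries, threshold 7
  4: located slot 2
  5: match at position 2
  6: enter verify_load: left 21 right 4
Execution walk:
  index_entries([12, 12, 7, 8, 8], 7) -> 7  [called from mix_signals, line 9]
Log origins:
  1: from main, line 29
  2: from rank_cells, line 21
  3: from index_entries, line 2
  4: from index_entries, line 5
  5: from mix_signals, line 10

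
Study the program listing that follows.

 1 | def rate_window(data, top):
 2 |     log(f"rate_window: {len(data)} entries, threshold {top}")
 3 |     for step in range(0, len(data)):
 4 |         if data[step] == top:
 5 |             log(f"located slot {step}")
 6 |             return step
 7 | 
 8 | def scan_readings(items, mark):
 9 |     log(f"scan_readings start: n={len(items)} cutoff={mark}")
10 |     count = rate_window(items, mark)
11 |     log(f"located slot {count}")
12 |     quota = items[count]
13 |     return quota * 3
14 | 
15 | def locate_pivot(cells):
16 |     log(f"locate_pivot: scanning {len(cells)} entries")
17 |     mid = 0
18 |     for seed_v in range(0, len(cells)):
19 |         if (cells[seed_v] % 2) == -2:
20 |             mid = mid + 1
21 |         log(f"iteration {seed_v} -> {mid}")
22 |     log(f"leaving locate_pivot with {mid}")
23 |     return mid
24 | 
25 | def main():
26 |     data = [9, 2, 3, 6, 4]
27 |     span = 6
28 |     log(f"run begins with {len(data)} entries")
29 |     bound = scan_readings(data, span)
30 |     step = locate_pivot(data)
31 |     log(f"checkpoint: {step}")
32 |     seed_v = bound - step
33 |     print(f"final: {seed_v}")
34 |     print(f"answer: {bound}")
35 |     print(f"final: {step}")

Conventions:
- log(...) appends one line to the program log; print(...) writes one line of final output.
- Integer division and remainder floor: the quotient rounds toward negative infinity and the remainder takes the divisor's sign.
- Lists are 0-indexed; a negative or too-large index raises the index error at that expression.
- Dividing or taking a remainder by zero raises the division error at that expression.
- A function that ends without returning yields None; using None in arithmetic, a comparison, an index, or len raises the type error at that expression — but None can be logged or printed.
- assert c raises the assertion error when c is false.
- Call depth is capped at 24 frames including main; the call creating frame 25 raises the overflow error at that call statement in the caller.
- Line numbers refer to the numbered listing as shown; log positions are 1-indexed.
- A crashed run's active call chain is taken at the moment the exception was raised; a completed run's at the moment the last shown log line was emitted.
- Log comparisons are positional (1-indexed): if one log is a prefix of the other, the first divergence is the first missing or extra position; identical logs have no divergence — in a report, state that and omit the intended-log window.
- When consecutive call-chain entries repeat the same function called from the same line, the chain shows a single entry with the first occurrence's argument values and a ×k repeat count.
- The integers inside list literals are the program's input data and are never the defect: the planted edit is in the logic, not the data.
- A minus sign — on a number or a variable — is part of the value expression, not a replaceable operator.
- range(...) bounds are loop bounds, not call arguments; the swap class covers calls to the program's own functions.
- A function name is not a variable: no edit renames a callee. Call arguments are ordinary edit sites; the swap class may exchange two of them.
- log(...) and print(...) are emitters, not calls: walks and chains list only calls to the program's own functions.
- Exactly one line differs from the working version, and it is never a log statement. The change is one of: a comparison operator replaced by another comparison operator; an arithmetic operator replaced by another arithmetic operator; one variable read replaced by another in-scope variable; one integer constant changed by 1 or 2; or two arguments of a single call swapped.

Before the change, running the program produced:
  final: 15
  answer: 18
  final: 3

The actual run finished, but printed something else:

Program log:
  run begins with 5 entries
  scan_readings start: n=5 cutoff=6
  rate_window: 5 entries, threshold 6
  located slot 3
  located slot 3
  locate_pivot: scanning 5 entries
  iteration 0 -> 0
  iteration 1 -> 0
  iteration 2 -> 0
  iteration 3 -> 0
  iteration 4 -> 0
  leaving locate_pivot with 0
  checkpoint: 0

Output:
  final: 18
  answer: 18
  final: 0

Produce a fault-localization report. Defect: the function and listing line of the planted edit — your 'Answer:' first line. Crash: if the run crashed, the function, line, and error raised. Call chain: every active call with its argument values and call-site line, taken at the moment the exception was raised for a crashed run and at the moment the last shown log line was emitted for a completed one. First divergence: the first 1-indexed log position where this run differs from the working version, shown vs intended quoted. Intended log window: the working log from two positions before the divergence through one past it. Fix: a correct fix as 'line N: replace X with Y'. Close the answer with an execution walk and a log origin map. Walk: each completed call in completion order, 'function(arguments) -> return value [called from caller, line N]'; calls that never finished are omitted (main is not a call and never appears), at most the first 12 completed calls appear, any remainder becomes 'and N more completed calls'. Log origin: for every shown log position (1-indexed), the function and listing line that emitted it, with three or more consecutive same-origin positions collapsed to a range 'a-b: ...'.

Answer: the defect is in locate_pivot at line 19.
Core observation: Everything matches until log position 8, which reads 'iteration 1 -> 0' in place of 'iteration 1 -> 1'.
Call chain: main.
First divergence: at position 8 the run shows 'iteration 1 -> 0' where the working version logs 'iteration 1 -> 1'.
Intended log window:
  6: locate_pivot: scanning 5 entries
  7: iteration 0 -> 0
  8: iteration 1 -> 1
  9: iteration 2 -> 1
Execution walk:
  rate_window([9, 2, 3, 6, 4], 6) -> 3  [called from scan_readings, line 10]
  scan_readings([9, 2, 3, 6, 4], 6) -> 18  [called from main, line 29]
  locate_pivot([9, 2, 3, 6, 4]) -> 0  [called from main, line 30]
Log line origins:
  1: logged in main at line 28
  2: logged in scan_readings at line 9
  3: logged in rate_window at line 2
  4: logged in rate_window at line 5
  5: logged in scan_readings at line 11
  6: logged in locate_pivot at line 16
  7-11: logged in locate_pivot at line 21
  12: logged in locate_pivot at line 22
  13: logged in main at line 31
A correct fix: line 19: replace `-2` with `0`.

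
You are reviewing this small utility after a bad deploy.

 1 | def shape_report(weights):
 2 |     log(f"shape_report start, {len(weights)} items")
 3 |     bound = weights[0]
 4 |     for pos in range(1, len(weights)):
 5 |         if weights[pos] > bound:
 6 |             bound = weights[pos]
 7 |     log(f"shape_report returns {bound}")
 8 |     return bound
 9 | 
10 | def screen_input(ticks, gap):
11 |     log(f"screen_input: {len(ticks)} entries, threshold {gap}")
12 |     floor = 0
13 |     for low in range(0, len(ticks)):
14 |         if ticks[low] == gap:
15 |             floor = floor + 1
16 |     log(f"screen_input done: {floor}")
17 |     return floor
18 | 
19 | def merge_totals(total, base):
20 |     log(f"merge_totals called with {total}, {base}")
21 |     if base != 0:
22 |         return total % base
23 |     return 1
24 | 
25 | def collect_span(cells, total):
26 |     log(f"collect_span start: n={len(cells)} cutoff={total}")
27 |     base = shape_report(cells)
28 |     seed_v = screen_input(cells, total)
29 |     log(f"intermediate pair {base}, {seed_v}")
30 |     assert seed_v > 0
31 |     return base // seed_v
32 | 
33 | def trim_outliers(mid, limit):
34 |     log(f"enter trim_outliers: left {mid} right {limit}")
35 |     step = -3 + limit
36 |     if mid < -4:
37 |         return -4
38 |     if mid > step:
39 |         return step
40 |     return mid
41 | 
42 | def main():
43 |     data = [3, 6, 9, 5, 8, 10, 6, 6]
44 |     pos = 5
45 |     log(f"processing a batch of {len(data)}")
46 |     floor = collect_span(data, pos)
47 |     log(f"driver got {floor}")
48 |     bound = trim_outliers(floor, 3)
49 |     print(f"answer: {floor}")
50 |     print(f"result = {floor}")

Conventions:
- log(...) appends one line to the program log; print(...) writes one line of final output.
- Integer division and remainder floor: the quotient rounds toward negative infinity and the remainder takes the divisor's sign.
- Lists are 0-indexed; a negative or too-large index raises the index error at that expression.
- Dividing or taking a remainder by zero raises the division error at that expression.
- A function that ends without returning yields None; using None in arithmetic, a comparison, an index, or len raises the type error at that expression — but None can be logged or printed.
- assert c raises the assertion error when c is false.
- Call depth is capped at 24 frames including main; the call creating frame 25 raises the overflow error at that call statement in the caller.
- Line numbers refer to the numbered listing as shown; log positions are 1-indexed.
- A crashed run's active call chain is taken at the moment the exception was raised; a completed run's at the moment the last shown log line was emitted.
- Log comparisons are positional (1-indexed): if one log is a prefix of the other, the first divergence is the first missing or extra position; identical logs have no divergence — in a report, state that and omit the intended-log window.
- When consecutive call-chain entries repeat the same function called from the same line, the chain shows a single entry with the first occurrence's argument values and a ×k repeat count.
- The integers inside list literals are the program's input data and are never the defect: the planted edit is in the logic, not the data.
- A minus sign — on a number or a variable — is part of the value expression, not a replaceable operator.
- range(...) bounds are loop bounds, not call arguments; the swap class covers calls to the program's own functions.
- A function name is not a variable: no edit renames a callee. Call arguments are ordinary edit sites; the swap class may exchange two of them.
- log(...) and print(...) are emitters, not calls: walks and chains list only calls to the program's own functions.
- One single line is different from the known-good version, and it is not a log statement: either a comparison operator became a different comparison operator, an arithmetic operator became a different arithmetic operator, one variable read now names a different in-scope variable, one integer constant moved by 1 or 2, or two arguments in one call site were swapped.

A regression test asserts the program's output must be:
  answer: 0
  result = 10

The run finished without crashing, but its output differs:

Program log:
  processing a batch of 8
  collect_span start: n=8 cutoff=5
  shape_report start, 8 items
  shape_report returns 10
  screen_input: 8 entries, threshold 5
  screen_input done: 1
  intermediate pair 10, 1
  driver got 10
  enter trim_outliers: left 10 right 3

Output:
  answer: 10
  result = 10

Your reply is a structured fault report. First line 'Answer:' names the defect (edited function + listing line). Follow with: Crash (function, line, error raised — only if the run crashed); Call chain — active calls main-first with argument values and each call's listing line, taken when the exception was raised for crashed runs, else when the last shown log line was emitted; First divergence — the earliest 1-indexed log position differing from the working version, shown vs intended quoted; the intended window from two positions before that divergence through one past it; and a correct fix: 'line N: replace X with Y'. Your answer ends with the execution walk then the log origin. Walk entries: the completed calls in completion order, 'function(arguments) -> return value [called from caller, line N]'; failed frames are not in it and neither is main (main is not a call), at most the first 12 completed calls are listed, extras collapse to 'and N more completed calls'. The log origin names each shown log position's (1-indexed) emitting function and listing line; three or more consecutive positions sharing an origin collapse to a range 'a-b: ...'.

Answer: the defect is in main at line 49.
Key fact: The two runs log identically and part ways only at the printed values.
Call chain: main -> trim_outliers(10, 3) (called at line 48).
First divergence: none — the logs agree in full.
Execution walk:
  shape_report([3, 6, 9, 5, 8, 10, 6, 6]) -> 10  [called from collect_span, line 27]
  screen_input([3, 6, 9, 5, 8, 10, 6, 6], 5) -> 1  [called from collect_span, line 28]
  collect_span([3, 6, 9, 5, 8, 10, 6, 6], 5) -> 10  [called from main, line 46]
  trim_outliers(10, 3) -> 0  [called from main, line 48]
Origin of each log line:
  1: from main, line 45
  2: from collect_span, line 26
  3: from shape_report, line 2
  4: from shape_report, line 7
  5: from screen_input, line 11
  6: from screen_input, line 16
  7: from collect_span, line 29
  8: from main, line 47
  9: from trim_outliers, line 34
A correct fix: line 49: replace `floor` with `bound`.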